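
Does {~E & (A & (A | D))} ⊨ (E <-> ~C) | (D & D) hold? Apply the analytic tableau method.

No

Initial set: {(~E & (A & (A | D))); ~((E <-> ~C) | (D & D))}.
(~E & (A & (A | D))): α-rule — add ~E, (A & (A | D)).
~((E <-> ~C) | (D & D)): α-rule — add ~(E <-> ~C), ~(D & D).
(A & (A | D)): α-rule — add A, (A | D).
~(E <-> ~C): β-rule — branch into E, ~~C  //  ~E, ~C.
  branch 1 (add E, ~~C):
    × closes — contains both E and ~E.
  branch 2 (add ~E, ~C):
    ~(D & D): β-rule — branch into ~D  //  ~D.
      branch 2.1 (add ~D):
        (A | D): β-rule — branch into A  //  D.
          branch 2.1.1 (add A):
            ○ open, literals {A=1, C=0, D=0, E=0}.
          branch 2.1.2 (add D):
            × closes — contains both D and ~D.
      branch 2.2 (add ~D):
        (A | D): β-rule — branch into A  //  D.
          branch 2.2.1 (add A):
            ○ open, literals {A=1, C=0, D=0, E=0}.
          branch 2.2.2 (add D):
            × closes — contains both D and ~D.
3 branches closed, 2 open.
An open branch gives a countermodel: A=1, C=0, D=0, E=0 (unmentioned atoms arbitrary); the premises hold there but the conclusion fails.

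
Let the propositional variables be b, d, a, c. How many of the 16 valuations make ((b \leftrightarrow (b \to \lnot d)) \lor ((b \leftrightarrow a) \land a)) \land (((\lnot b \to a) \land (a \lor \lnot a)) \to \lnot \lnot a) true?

4

Initial set: {T (((b \leftrightarrow (b \to \lnot d)) \lor ((b \leftrightarrow a) \land a)) \land (((\lnot b \to a) \land (a \lor \lnot a)) \to \lnot \lnot a))}.
T (((b \leftrightarrow (b \to \lnot d)) \lor ((b \leftrightarrow a) \land a)) \land (((\lnot b \to a) \land (a \lor \lnot a)) \to \lnot \lnot a)): α-rule — add T ((b \leftrightarrow (b \to \lnot d)) \lor ((b \leftrightarrow a) \land a)), T (((\lnot b \to a) \land (a \lor \lnot a)) \to \lnot \lnot a).
T ((b \leftrightarrow (b \to \lnot d)) \lor ((b \leftrightarrow a) \land a)): β-rule — branch into T (b \leftrightarrow (b \to \lnot d))  //  T ((b \leftrightarrow a) \land a).
  branch 1 (add T (b \leftrightarrow (b \to \lnot d))):
    T (((\lnot b \to a) \land (a \lor \lnot a)) \to \lnot \lnot a): β-rule — branch into F ((\lnot b \to a) \land (a \lor \lnot a))  //  T \lnot \lnot a.
      branch 1.1 (add F ((\lnot b \to a) \land (a \lor \lnot a))):
        T (b \leftrightarrow (b \to \lnot d)): β-rule — branch into T b, T (b \to \lnot d)  //  F b, F (b \to \lnot d).
          branch 1.1.1 (add T b, T (b \to \lnot d)):
            F ((\lnot b \to a) \land (a \lor \lnot a)): β-rule — branch into F (\lnot b \to a)  //  F (a \lor \lnot a).
              branch 1.1.1.1 (add F (\lnot b \to a)):
                F (\lnot b \to a): α-rule — add T \lnot b, F a.
                × closes — contains both b and \lnot b.
              branch 1.1.1.2 (add F (a \lor \lnot a)):
                F (a \lor \lnot a): α-rule — add F a, F \lnot a.
                × closes — contains both a and \lnot a.
          branch 1.1.2 (add F b, F (b \to \lnot d)):
            F (b \to \lnot d): α-rule — add T b, F \lnot d.
            × closes — contains both b and \lnot b.
      branch 1.2 (add T \lnot \lnot a):
        T \lnot \lnot a: drop double negation, giving T a.
        T (b \leftrightarrow (b \to \lnot d)): β-rule — branch into T b, T (b \to \lnot d)  //  F b, F (b \to \lnot d).
          branch 1.2.1 (add T b, T (b \to \lnot d)):
            T (b \to \lnot d): β-rule — branch into F b  //  T \lnot d.
              branch 1.2.1.1 (add F b):
                × closes — contains both b and \lnot b.
              branch 1.2.1.2 (add T \lnot d):
                ○ open, literals {a=T, b=T, d=F}.
          branch 1.2.2 (add F b, F (b \to \lnot d)):
            F (b \to \lnot d): α-rule — add T b, F \lnot d.
            × closes — contains both b and \lnot b.
  branch 2 (add T ((b \leftrightarrow a) \land a)):
    T ((b \leftrightarrow a) \land a): α-rule — add T (b \leftrightarrow a), T a.
    T (((\lnot b \to a) \land (a \lor \lnot a)) \to \lnot \lnot a): β-rule — branch into F ((\lnot b \to a) \land (a \lor \lnot a))  //  T \lnot \lnot a.
      branch 2.1 (add F ((\lnot b \to a) \land (a \lor \lnot a))):
        T (b \leftrightarrow a): β-rule — branch into T b, T a  //  F b, F a.
          branch 2.1.1 (add T b, T a):
            F ((\lnot b \to a) \land (a \lor \lnot a)): β-rule — branch into F (\lnot b \to a)  //  F (a \lor \lnot a).
              branch 2.1.1.1 (add F (\lnot b \to a)):
                F (\lnot b \to a): α-rule — add T \lnot b, F a.
                × closes — contains both b and \lnot b.
              branch 2.1.1.2 (add F (a \lor \lnot a)):
                F (a \lor \lnot a): α-rule — add F a, F \lnot a.
                × closes — contains both a and \lnot a.
          branch 2.1.2 (add F b, F a):
            × closes — contains both a and \lnot a.
      branch 2.2 (add T \lnot \lnot a):
        T \lnot \lnot a: drop double negation, giving T a.
        T (b \leftrightarrow a): β-rule — branch into T b, T a  //  F b, F a.
          branch 2.2.1 (add T b, T a):
            ○ open, literals {a=T, b=T}.
          branch 2.2.2 (add F b, F a):
            × closes — contains both a and \lnot a.
9 branches closed, 2 open.
Each open branch fixes some atoms; the unmentioned ones are free. Counting distinct full assignments: branch {a=T, b=T, d=F} (c) contributes 2 new; branch {a=T, b=T} (d, c) contributes 2 new. Total: 4.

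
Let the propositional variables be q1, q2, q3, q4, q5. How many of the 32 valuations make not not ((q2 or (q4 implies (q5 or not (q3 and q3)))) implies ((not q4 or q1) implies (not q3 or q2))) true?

Initial set: {not not ((q2 or (q4 implies (q5 or not (q3 and q3)))) implies ((not q4 or q1) implies (not q3 or q2)))}.
not not ((q2 or (q4 implies (q5 or not (q3 and q3)))) implies ((not q4 or q1) implies (not q3 or q2))): drop double negation, giving ((q2 or (q4 implies (q5 or not (q3 and q3)))) implies ((not q4 or q1) implies (not q3 or q2))).
((q2 or (q4 implies (q5 or not (q3 and q3)))) implies ((not q4 or q1) implies (not q3 or q2))): β-rule — branch into not (q2 or (q4 implies (q5 or not (q3 and q3))))  //  ((not q4 or q1) implies (not q3 or q2)).
  branch 1 (add not (q2 or (q4 implies (q5 or not (q3 and q3))))):
    not (q2 or (q4 implies (q5 or not (q3 and q3)))): α-rule — add not q2, not (q4 implies (q5 or not (q3 and q3))).
    not (q4 implies (q5 or not (q3 and q3))): α-rule — add q4, not (q5 or not (q3 and q3)).
    not (q5 or not (q3 and q3)): α-rule — add not q5, not not (q3 and q3).
    not not (q3 and q3): α-rule — add q3, q3.
    ○ open, literals {q2=F, q3=T, q4=T, q5=F}.
  branch 2 (add ((not q4 or q1) implies (not q3 or q2))):
    ((not q4 or q1) implies (not q3 or q2)): β-rule — branch into not (not q4 or q1)  //  (not q3 or q2).
      branch 2.1 (add not (not q4 or q1)):
        not (not q4 or q1): α-rule — add not not q4, not q1.
        ○ open, literals {q1=F, q4=T}.
      branch 2.2 (add (not q3 or q2)):
        (not q3 or q2): β-rule — branch into not q3  //  q2.
          branch 2.2.1 (add not q3):
            ○ open, literals {q3=F}.
          branch 2.2.2 (add q2):
            ○ open, literals {q2=T}.
0 branches closed, 4 open.
Each open branch fixes some atoms; the unmentioned ones are free. Counting distinct full assignments: branch {q2=F, q3=T, q4=T, q5=F} (q1) contributes 2 new; branch {q1=F, q4=T} (q2, q3, q5) contributes 7 new; branch {q3=F} (q1, q2, q4, q5) contributes 12 new; branch {q2=T} (q1, q3, q4, q5) contributes 6 new. Total: 27.

27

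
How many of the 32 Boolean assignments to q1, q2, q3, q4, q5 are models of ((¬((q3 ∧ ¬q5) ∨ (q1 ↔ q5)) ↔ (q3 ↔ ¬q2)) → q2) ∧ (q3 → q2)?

Initial set: {(((¬((q3 ∧ ¬q5) ∨ (q1 ↔ q5)) ↔ (q3 ↔ ¬q2)) → q2) ∧ (q3 → q2))}.
(((¬((q3 ∧ ¬q5) ∨ (q1 ↔ q5)) ↔ (q3 ↔ ¬q2)) → q2) ∧ (q3 → q2)): α-rule — add ((¬((q3 ∧ ¬q5) ∨ (q1 ↔ q5)) ↔ (q3 ↔ ¬q2)) → q2), (q3 → q2).
((¬((q3 ∧ ¬q5) ∨ (q1 ↔ q5)) ↔ (q3 ↔ ¬q2)) → q2): β-rule — branch into ¬(¬((q3 ∧ ¬q5) ∨ (q1 ↔ q5)) ↔ (q3 ↔ ¬q2))  //  q2.
  branch 1 (add ¬(¬((q3 ∧ ¬q5) ∨ (q1 ↔ q5)) ↔ (q3 ↔ ¬q2))):
    (q3 → q2): β-rule — branch into ¬q3  //  q2.
      branch 1.1 (add ¬q3):
        ¬(¬((q3 ∧ ¬q5) ∨ (q1 ↔ q5)) ↔ (q3 ↔ ¬q2)): β-rule — branch into ¬((q3 ∧ ¬q5) ∨ (q1 ↔ q5)), ¬(q3 ↔ ¬q2)  //  ¬¬((q3 ∧ ¬q5) ∨ (q1 ↔ q5)), (q3 ↔ ¬q2).
          branch 1.1.1 (add ¬((q3 ∧ ¬q5) ∨ (q1 ↔ q5)), ¬(q3 ↔ ¬q2)):
            ¬((q3 ∧ ¬q5) ∨ (q1 ↔ q5)): α-rule — add ¬(q3 ∧ ¬q5), ¬(q1 ↔ q5).
            ¬(q3 ↔ ¬q2): β-rule — branch into q3, ¬¬q2  //  ¬q3, ¬q2.
              branch 1.1.1.1 (add q3, ¬¬q2):
                × closes — contains both q3 and ¬q3.
              branch 1.1.1.2 (add ¬q3, ¬q2):
                ¬(q3 ∧ ¬q5): β-rule — branch into ¬q3  //  ¬¬q5.
                  branch 1.1.1.2.1 (add ¬q3):
                    ¬(q1 ↔ q5): β-rule — branch into q1, ¬q5  //  ¬q1, q5.
                      branch 1.1.1.2.1.1 (add q1, ¬q5):
                        ○ open, literals {q1=true, q2=false, q3=false, q5=false}.
                      branch 1.1.1.2.1.2 (add ¬q1, q5):
                        ○ open, literals {q1=false, q2=false, q3=false, q5=true}.
                  branch 1.1.1.2.2 (add ¬¬q5):
                    ¬(q1 ↔ q5): β-rule — branch into q1, ¬q5  //  ¬q1, q5.
                      branch 1.1.1.2.2.1 (add q1, ¬q5):
                        × closes — contains both q5 and ¬q5.
                      branch 1.1.1.2.2.2 (add ¬q1, q5):
                        ○ open, literals {q1=false, q2=false, q3=false, q5=true}.
          branch 1.1.2 (add ¬¬((q3 ∧ ¬q5) ∨ (q1 ↔ q5)), (q3 ↔ ¬q2)):
            ¬¬((q3 ∧ ¬q5) ∨ (q1 ↔ q5)): β-rule — branch into (q3 ∧ ¬q5)  //  (q1 ↔ q5).
              branch 1.1.2.1 (add (q3 ∧ ¬q5)):
                (q3 ∧ ¬q5): α-rule — add q3, ¬q5.
                × closes — contains both q3 and ¬q3.
              branch 1.1.2.2 (add (q1 ↔ q5)):
                (q3 ↔ ¬q2): β-rule — branch into q3, ¬q2  //  ¬q3, ¬¬q2.
                  branch 1.1.2.2.1 (add q3, ¬q2):
                    × closes — contains both q3 and ¬q3.
                  branch 1.1.2.2.2 (add ¬q3, ¬¬q2):
                    (q1 ↔ q5): β-rule — branch into q1, q5  //  ¬q1, ¬q5.
                      branch 1.1.2.2.2.1 (add q1, q5):
                        ○ open, literals {q1=true, q2=true, q3=false, q5=true}.
                      branch 1.1.2.2.2.2 (add ¬q1, ¬q5):
                        ○ open, literals {q1=false, q2=true, q3=false, q5=false}.
      branch 1.2 (add q2):
        ¬(¬((q3 ∧ ¬q5) ∨ (q1 ↔ q5)) ↔ (q3 ↔ ¬q2)): β-rule — branch into ¬((q3 ∧ ¬q5) ∨ (q1 ↔ q5)), ¬(q3 ↔ ¬q2)  //  ¬¬((q3 ∧ ¬q5) ∨ (q1 ↔ q5)), (q3 ↔ ¬q2).
          branch 1.2.1 (add ¬((q3 ∧ ¬q5) ∨ (q1 ↔ q5)), ¬(q3 ↔ ¬q2)):
            ¬((q3 ∧ ¬q5) ∨ (q1 ↔ q5)): α-rule — add ¬(q3 ∧ ¬q5), ¬(q1 ↔ q5).
            ¬(q3 ↔ ¬q2): β-rule — branch into q3, ¬¬q2  //  ¬q3, ¬q2.
              branch 1.2.1.1 (add q3, ¬¬q2):
                ¬(q3 ∧ ¬q5): β-rule — branch into ¬q3  //  ¬¬q5.
                  branch 1.2.1.1.1 (add ¬q3):
                    × closes — contains both q3 and ¬q3.
                  branch 1.2.1.1.2 (add ¬¬q5):
                    ¬(q1 ↔ q5): β-rule — branch into q1, ¬q5  //  ¬q1, q5.
                      branch 1.2.1.1.2.1 (add q1, ¬q5):
                        × closes — contains both q5 and ¬q5.
                      branch 1.2.1.1.2.2 (add ¬q1, q5):
                        ○ open, literals {q1=false, q2=true, q3=true, q5=true}.
              branch 1.2.1.2 (add ¬q3, ¬q2):
                × closes — contains both q2 and ¬q2.
          branch 1.2.2 (add ¬¬((q3 ∧ ¬q5) ∨ (q1 ↔ q5)), (q3 ↔ ¬q2)):
            ¬¬((q3 ∧ ¬q5) ∨ (q1 ↔ q5)): β-rule — branch into (q3 ∧ ¬q5)  //  (q1 ↔ q5).
              branch 1.2.2.1 (add (q3 ∧ ¬q5)):
                (q3 ∧ ¬q5): α-rule — add q3, ¬q5.
                (q3 ↔ ¬q2): β-rule — branch into q3, ¬q2  //  ¬q3, ¬¬q2.
                  branch 1.2.2.1.1 (add q3, ¬q2):
                    × closes — contains both q2 and ¬q2.
                  branch 1.2.2.1.2 (add ¬q3, ¬¬q2):
                    × closes — contains both q3 and ¬q3.
              branch 1.2.2.2 (add (q1 ↔ q5)):
                (q3 ↔ ¬q2): β-rule — branch into q3, ¬q2  //  ¬q3, ¬¬q2.
                  branch 1.2.2.2.1 (add q3, ¬q2):
                    × closes — contains both q2 and ¬q2.
                  branch 1.2.2.2.2 (add ¬q3, ¬¬q2):
                    (q1 ↔ q5): β-rule — branch into q1, q5  //  ¬q1, ¬q5.
                      branch 1.2.2.2.2.1 (add q1, q5):
                        ○ open, literals {q1=true, q2=true, q3=false, q5=true}.
                      branch 1.2.2.2.2.2 (add ¬q1, ¬q5):
                        ○ open, literals {q1=false, q2=true, q3=false, q5=false}.
  branch 2 (add q2):
    (q3 → q2): β-rule — branch into ¬q3  //  q2.
      branch 2.1 (add ¬q3):
        ○ open, literals {q2=true, q3=false}.
      branch 2.2 (add q2):
        ○ open, literals {q2=true}.
10 branches closed, 10 open.
Each open branch fixes some atoms; the unmentioned ones are free. Counting distinct full assignments: branch {q1=true, q2=false, q3=false, q5=false} (q4) contributes 2 new; branch {q1=false, q2=false, q3=false, q5=true} (q4) contributes 2 new; branch {q1=false, q2=false, q3=false, q5=true} (q4) contributes 0 new; branch {q1=true, q2=true, q3=false, q5=true} (q4) contributes 2 new; branch {q1=false, q2=true, q3=false, q5=false} (q4) contributes 2 new; branch {q1=false, q2=true, q3=true, q5=true} (q4) contributes 2 new; branch {q1=true, q2=true, q3=false, q5=true} (q4) contributes 0 new; branch {q1=false, q2=true, q3=false, q5=false} (q4) contributes 0 new; branch {q2=true, q3=false} (q1, q4, q5) contributes 4 new; branch {q2=true} (q1, q3, q4, q5) contributes 6 new. Total: 20.

20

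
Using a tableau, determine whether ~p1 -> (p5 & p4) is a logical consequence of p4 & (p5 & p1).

Initial set: {(p4 & (p5 & p1)); ~(~p1 -> (p5 & p4))}.
(p4 & (p5 & p1)): α-rule — add p4, (p5 & p1).
~(~p1 -> (p5 & p4)): α-rule — add ~p1, ~(p5 & p4).
(p5 & p1): α-rule — add p5, p1.
× closes — contains both p1 and ~p1.
All 1 branch closes.
Every branch closed, so the premises entail the conclusion.

Yes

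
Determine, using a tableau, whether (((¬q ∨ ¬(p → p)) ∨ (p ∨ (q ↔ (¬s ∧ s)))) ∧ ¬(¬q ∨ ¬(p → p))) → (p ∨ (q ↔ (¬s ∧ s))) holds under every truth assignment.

Assume the negation and expand:
Initial set: {¬((((¬q ∨ ¬(p → p)) ∨ (p ∨ (q ↔ (¬s ∧ s)))) ∧ ¬(¬q ∨ ¬(p → p))) → (p ∨ (q ↔ (¬s ∧ s))))}.
¬((((¬q ∨ ¬(p → p)) ∨ (p ∨ (q ↔ (¬s ∧ s)))) ∧ ¬(¬q ∨ ¬(p → p))) → (p ∨ (q ↔ (¬s ∧ s)))): α-rule — add (((¬q ∨ ¬(p → p)) ∨ (p ∨ (q ↔ (¬s ∧ s)))) ∧ ¬(¬q ∨ ¬(p → p))), ¬(p ∨ (q ↔ (¬s ∧ s))).
(((¬q ∨ ¬(p → p)) ∨ (p ∨ (q ↔ (¬s ∧ s)))) ∧ ¬(¬q ∨ ¬(p → p))): α-rule — add ((¬q ∨ ¬(p → p)) ∨ (p ∨ (q ↔ (¬s ∧ s)))), ¬(¬q ∨ ¬(p → p)).
¬(p ∨ (q ↔ (¬s ∧ s))): α-rule — add ¬p, ¬(q ↔ (¬s ∧ s)).
¬(¬q ∨ ¬(p → p)): α-rule — add ¬¬q, ¬¬(p → p).
((¬q ∨ ¬(p → p)) ∨ (p ∨ (q ↔ (¬s ∧ s)))): β-rule — branch into (¬q ∨ ¬(p → p))  //  (p ∨ (q ↔ (¬s ∧ s))).
  branch 1 (add (¬q ∨ ¬(p → p))):
    ¬(q ↔ (¬s ∧ s)): β-rule — branch into q, ¬(¬s ∧ s)  //  ¬q, (¬s ∧ s).
      branch 1.1 (add q, ¬(¬s ∧ s)):
        ¬¬(p → p): β-rule — branch into ¬p  //  p.
          branch 1.1.1 (add ¬p):
            (¬q ∨ ¬(p → p)): β-rule — branch into ¬q  //  ¬(p → p).
              branch 1.1.1.1 (add ¬q):
                × closes — contains both q and ¬q.
              branch 1.1.1.2 (add ¬(p → p)):
                ¬(p → p): α-rule — add p, ¬p.
                × closes — contains both p and ¬p.
          branch 1.1.2 (add p):
            × closes — contains both p and ¬p.
      branch 1.2 (add ¬q, (¬s ∧ s)):
        × closes — contains both q and ¬q.
  branch 2 (add (p ∨ (q ↔ (¬s ∧ s)))):
    ¬(q ↔ (¬s ∧ s)): β-rule — branch into q, ¬(¬s ∧ s)  //  ¬q, (¬s ∧ s).
      branch 2.1 (add q, ¬(¬s ∧ s)):
        ¬¬(p → p): β-rule — branch into ¬p  //  p.
          branch 2.1.1 (add ¬p):
            (p ∨ (q ↔ (¬s ∧ s))): β-rule — branch into p  //  (q ↔ (¬s ∧ s)).
              branch 2.1.1.1 (add p):
                × closes — contains both p and ¬p.
              branch 2.1.1.2 (add (q ↔ (¬s ∧ s))):
                ¬(¬s ∧ s): β-rule — branch into ¬¬s  //  ¬s.
                  branch 2.1.1.2.1 (add ¬¬s):
                    (q ↔ (¬s ∧ s)): β-rule — branch into q, (¬s ∧ s)  //  ¬q, ¬(¬s ∧ s).
                      branch 2.1.1.2.1.1 (add q, (¬s ∧ s)):
                        (¬s ∧ s): α-rule — add ¬s, s.
                        × closes — contains both s and ¬s.
                      branch 2.1.1.2.1.2 (add ¬q, ¬(¬s ∧ s)):
                        × closes — contains both q and ¬q.
                  branch 2.1.1.2.2 (add ¬s):
                    (q ↔ (¬s ∧ s)): β-rule — branch into q, (¬s ∧ s)  //  ¬q, ¬(¬s ∧ s).
                      branch 2.1.1.2.2.1 (add q, (¬s ∧ s)):
                        (¬s ∧ s): α-rule — add ¬s, s.
                        × closes — contains both s and ¬s.
                      branch 2.1.1.2.2.2 (add ¬q, ¬(¬s ∧ s)):
                        × closes — contains both q and ¬q.
          branch 2.1.2 (add p):
            × closes — contains both p and ¬p.
      branch 2.2 (add ¬q, (¬s ∧ s)):
        × closes — contains both q and ¬q.
All 11 branches close.
Every branch closed, so the negation is unsatisfiable and the formula is valid.

Valid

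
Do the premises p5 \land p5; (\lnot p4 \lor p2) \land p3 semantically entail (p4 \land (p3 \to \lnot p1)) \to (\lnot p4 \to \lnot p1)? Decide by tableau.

Initial set: {T (p5 \land p5); T ((\lnot p4 \lor p2) \land p3); F ((p4 \land (p3 \to \lnot p1)) \to (\lnot p4 \to \lnot p1))}.
T (p5 \land p5): α-rule — add T p5, T p5.
T ((\lnot p4 \lor p2) \land p3): α-rule — add T (\lnot p4 \lor p2), T p3.
F ((p4 \land (p3 \to \lnot p1)) \to (\lnot p4 \to \lnot p1)): α-rule — add T (p4 \land (p3 \to \lnot p1)), F (\lnot p4 \to \lnot p1).
T (p4 \land (p3 \to \lnot p1)): α-rule — add T p4, T (p3 \to \lnot p1).
F (\lnot p4 \to \lnot p1): α-rule — add T \lnot p4, F \lnot p1.
× closes — contains both p4 and \lnot p4.
All 1 branch closes.
Every branch closed, so the premises entail the conclusion.

Yes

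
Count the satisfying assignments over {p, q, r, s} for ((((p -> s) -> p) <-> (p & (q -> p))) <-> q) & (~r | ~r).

4

Initial set: {(((((p -> s) -> p) <-> (p & (q -> p))) <-> q) & (~r | ~r))}.
(((((p -> s) -> p) <-> (p & (q -> p))) <-> q) & (~r | ~r)): α-rule — add ((((p -> s) -> p) <-> (p & (q -> p))) <-> q), (~r | ~r).
((((p -> s) -> p) <-> (p & (q -> p))) <-> q): β-rule — branch into (((p -> s) -> p) <-> (p & (q -> p))), q  //  ~(((p -> s) -> p) <-> (p & (q -> p))), ~q.
  branch 1 (add (((p -> s) -> p) <-> (p & (q -> p))), q):
    (~r | ~r): β-rule — branch into ~r  //  ~r.
      branch 1.1 (add ~r):
        (((p -> s) -> p) <-> (p & (q -> p))): β-rule — branch into ((p -> s) -> p), (p & (q -> p))  //  ~((p -> s) -> p), ~(p & (q -> p)).
          branch 1.1.1 (add ((p -> s) -> p), (p & (q -> p))):
            (p & (q -> p)): α-rule — add p, (q -> p).
            ((p -> s) -> p): β-rule — branch into ~(p -> s)  //  p.
              branch 1.1.1.1 (add ~(p -> s)):
                ~(p -> s): α-rule — add p, ~s.
                (q -> p): β-rule — branch into ~q  //  p.
                  branch 1.1.1.1.1 (add ~q):
                    × closes — contains both q and ~q.
                  branch 1.1.1.1.2 (add p):
                    ○ open, literals {p=1, q=1, r=0, s=0}.
              branch 1.1.1.2 (add p):
                (q -> p): β-rule — branch into ~q  //  p.
                  branch 1.1.1.2.1 (add ~q):
                    × closes — contains both q and ~q.
                  branch 1.1.1.2.2 (add p):
                    ○ open, literals {p=1, q=1, r=0}.
          branch 1.1.2 (add ~((p -> s) -> p), ~(p & (q -> p))):
            ~((p -> s) -> p): α-rule — add (p -> s), ~p.
            ~(p & (q -> p)): β-rule — branch into ~p  //  ~(q -> p).
              branch 1.1.2.1 (add ~p):
                (p -> s): β-rule — branch into ~p  //  s.
                  branch 1.1.2.1.1 (add ~p):
                    ○ open, literals {p=0, q=1, r=0}.
                  branch 1.1.2.1.2 (add s):
                    ○ open, literals {p=0, q=1, r=0, s=1}.
              branch 1.1.2.2 (add ~(q -> p)):
                ~(q -> p): α-rule — add q, ~p.
                (p -> s): β-rule — branch into ~p  //  s.
                  branch 1.1.2.2.1 (add ~p):
                    ○ open, literals {p=0, q=1, r=0}.
                  branch 1.1.2.2.2 (add s):
                    ○ open, literals {p=0, q=1, r=0, s=1}.
      branch 1.2 (add ~r):
        (((p -> s) -> p) <-> (p & (q -> p))): β-rule — branch into ((p -> s) -> p), (p & (q -> p))  //  ~((p -> s) -> p), ~(p & (q -> p)).
          branch 1.2.1 (add ((p -> s) -> p), (p & (q -> p))):
            (p & (q -> p)): α-rule — add p, (q -> p).
            ((p -> s) -> p): β-rule — branch into ~(p -> s)  //  p.
              branch 1.2.1.1 (add ~(p -> s)):
                ~(p -> s): α-rule — add p, ~s.
                (q -> p): β-rule — branch into ~q  //  p.
                  branch 1.2.1.1.1 (add ~q):
                    × closes — contains both q and ~q.
                  branch 1.2.1.1.2 (add p):
                    ○ open, literals {p=1, q=1, r=0, s=0}.
              branch 1.2.1.2 (add p):
                (q -> p): β-rule — branch into ~q  //  p.
                  branch 1.2.1.2.1 (add ~q):
                    × closes — contains both q and ~q.
                  branch 1.2.1.2.2 (add p):
                    ○ open, literals {p=1, q=1, r=0}.
          branch 1.2.2 (add ~((p -> s) -> p), ~(p & (q -> p))):
            ~((p -> s) -> p): α-rule — add (p -> s), ~p.
            ~(p & (q -> p)): β-rule — branch into ~p  //  ~(q -> p).
              branch 1.2.2.1 (add ~p):
                (p -> s): β-rule — branch into ~p  //  s.
                  branch 1.2.2.1.1 (add ~p):
                    ○ open, literals {p=0, q=1, r=0}.
                  branch 1.2.2.1.2 (add s):
                    ○ open, literals {p=0, q=1, r=0, s=1}.
              branch 1.2.2.2 (add ~(q -> p)):
                ~(q -> p): α-rule — add q, ~p.
                (p -> s): β-rule — branch into ~p  //  s.
                  branch 1.2.2.2.1 (add ~p):
                    ○ open, literals {p=0, q=1, r=0}.
                  branch 1.2.2.2.2 (add s):
                    ○ open, literals {p=0, q=1, r=0, s=1}.
  branch 2 (add ~(((p -> s) -> p) <-> (p & (q -> p))), ~q):
    (~r | ~r): β-rule — branch into ~r  //  ~r.
      branch 2.1 (add ~r):
        ~(((p -> s) -> p) <-> (p & (q -> p))): β-rule — branch into ((p -> s) -> p), ~(p & (q -> p))  //  ~((p -> s) -> p), (p & (q -> p)).
          branch 2.1.1 (add ((p -> s) -> p), ~(p & (q -> p))):
            ((p -> s) -> p): β-rule — branch into ~(p -> s)  //  p.
              branch 2.1.1.1 (add ~(p -> s)):
                ~(p -> s): α-rule — add p, ~s.
                ~(p & (q -> p)): β-rule — branch into ~p  //  ~(q -> p).
                  branch 2.1.1.1.1 (add ~p):
                    × closes — contains both p and ~p.
                  branch 2.1.1.1.2 (add ~(q -> p)):
                    ~(q -> p): α-rule — add q, ~p.
                    × closes — contains both q and ~q.
              branch 2.1.1.2 (add p):
                ~(p & (q -> p)): β-rule — branch into ~p  //  ~(q -> p).
                  branch 2.1.1.2.1 (add ~p):
                    × closes — contains both p and ~p.
                  branch 2.1.1.2.2 (add ~(q -> p)):
                    ~(q -> p): α-rule — add q, ~p.
                    × closes — contains both q and ~q.
          branch 2.1.2 (add ~((p -> s) -> p), (p & (q -> p))):
            ~((p -> s) -> p): α-rule — add (p -> s), ~p.
            (p & (q -> p)): α-rule — add p, (q -> p).
            × closes — contains both p and ~p.
      branch 2.2 (add ~r):
        ~(((p -> s) -> p) <-> (p & (q -> p))): β-rule — branch into ((p -> s) -> p), ~(p & (q -> p))  //  ~((p -> s) -> p), (p & (q -> p)).
          branch 2.2.1 (add ((p -> s) -> p), ~(p & (q -> p))):
            ((p -> s) -> p): β-rule — branch into ~(p -> s)  //  p.
              branch 2.2.1.1 (add ~(p -> s)):
                ~(p -> s): α-rule — add p, ~s.
                ~(p & (q -> p)): β-rule — branch into ~p  //  ~(q -> p).
                  branch 2.2.1.1.1 (add ~p):
                    × closes — contains both p and ~p.
                  branch 2.2.1.1.2 (add ~(q -> p)):
                    ~(q -> p): α-rule — add q, ~p.
                    × closes — contains both q and ~q.
              branch 2.2.1.2 (add p):
                ~(p & (q -> p)): β-rule — branch into ~p  //  ~(q -> p).
                  branch 2.2.1.2.1 (add ~p):
                    × closes — contains both p and ~p.
                  branch 2.2.1.2.2 (add ~(q -> p)):
                    ~(q -> p): α-rule — add q, ~p.
                    × closes — contains both q and ~q.
          branch 2.2.2 (add ~((p -> s) -> p), (p & (q -> p))):
            ~((p -> s) -> p): α-rule — add (p -> s), ~p.
            (p & (q -> p)): α-rule — add p, (q -> p).
            × closes — contains both p and ~p.
14 branches closed, 12 open.
Each open branch fixes some atoms; the unmentioned ones are free. Counting distinct full assignments: branch {p=1, q=1, r=0, s=0} (none free) contributes 1 new; branch {p=1, q=1, r=0} (s) contributes 1 new; branch {p=0, q=1, r=0} (s) contributes 2 new; branch {p=0, q=1, r=0, s=1} (none free) contributes 0 new; branch {p=0, q=1, r=0} (s) contributes 0 new; branch {p=0, q=1, r=0, s=1} (none free) contributes 0 new; branch {p=1, q=1, r=0, s=0} (none free) contributes 0 new; branch {p=1, q=1, r=0} (s) contributes 0 new; branch {p=0, q=1, r=0} (s) contributes 0 new; branch {p=0, q=1, r=0, s=1} (none free) contributes 0 new; branch {p=0, q=1, r=0} (s) contributes 0 new; branch {p=0, q=1, r=0, s=1} (none free) contributes 0 new. Total: 4.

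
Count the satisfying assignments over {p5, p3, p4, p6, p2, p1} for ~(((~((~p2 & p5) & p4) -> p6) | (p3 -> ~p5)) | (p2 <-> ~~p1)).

Initial set: {~(((~((~p2 & p5) & p4) -> p6) | (p3 -> ~p5)) | (p2 <-> ~~p1))}.
~(((~((~p2 & p5) & p4) -> p6) | (p3 -> ~p5)) | (p2 <-> ~~p1)): α-rule — add ~((~((~p2 & p5) & p4) -> p6) | (p3 -> ~p5)), ~(p2 <-> ~~p1).
~((~((~p2 & p5) & p4) -> p6) | (p3 -> ~p5)): α-rule — add ~(~((~p2 & p5) & p4) -> p6), ~(p3 -> ~p5).
~(~((~p2 & p5) & p4) -> p6): α-rule — add ~((~p2 & p5) & p4), ~p6.
~(p3 -> ~p5): α-rule — add p3, ~~p5.
~(p2 <-> ~~p1): β-rule — branch into p2, ~~~p1  //  ~p2, ~~p1.
  branch 1 (add p2, ~~~p1):
    ~~~p1: drop double negation, giving ~p1.
    ~((~p2 & p5) & p4): β-rule — branch into ~(~p2 & p5)  //  ~p4.
      branch 1.1 (add ~(~p2 & p5)):
        ~(~p2 & p5): β-rule — branch into ~~p2  //  ~p5.
          branch 1.1.1 (add ~~p2):
            ○ open, literals {p1=0, p2=1, p3=1, p5=1, p6=0}.
          branch 1.1.2 (add ~p5):
            × closes — contains both p5 and ~p5.
      branch 1.2 (add ~p4):
        ○ open, literals {p1=0, p2=1, p3=1, p4=0, p5=1, p6=0}.
  branch 2 (add ~p2, ~~p1):
    ~~p1: drop double negation, giving p1.
    ~((~p2 & p5) & p4): β-rule — branch into ~(~p2 & p5)  //  ~p4.
      branch 2.1 (add ~(~p2 & p5)):
        ~(~p2 & p5): β-rule — branch into ~~p2  //  ~p5.
          branch 2.1.1 (add ~~p2):
            × closes — contains both p2 and ~p2.
          branch 2.1.2 (add ~p5):
            × closes — contains both p5 and ~p5.
      branch 2.2 (add ~p4):
        ○ open, literals {p1=1, p2=0, p3=1, p4=0, p5=1, p6=0}.
3 branches closed, 3 open.
Each open branch fixes some atoms; the unmentioned ones are free. Counting distinct full assignments: branch {p1=0, p2=1, p3=1, p5=1, p6=0} (p4) contributes 2 new; branch {p1=0, p2=1, p3=1, p4=0, p5=1, p6=0} (none free) contributes 0 new; branch {p1=1, p2=0, p3=1, p4=0, p5=1, p6=0} (none free) contributes 1 new. Total: 3.

3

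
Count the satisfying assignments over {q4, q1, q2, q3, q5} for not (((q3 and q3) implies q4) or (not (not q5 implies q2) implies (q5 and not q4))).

2

Initial set: {T not (((q3 and q3) implies q4) or (not (not q5 implies q2) implies (q5 and not q4)))}.
T not (((q3 and q3) implies q4) or (not (not q5 implies q2) implies (q5 and not q4))): α-rule — add F ((q3 and q3) implies q4), F (not (not q5 implies q2) implies (q5 and not q4)).
F ((q3 and q3) implies q4): α-rule — add T (q3 and q3), F q4.
F (not (not q5 implies q2) implies (q5 and not q4)): α-rule — add T not (not q5 implies q2), F (q5 and not q4).
T (q3 and q3): α-rule — add T q3, T q3.
T not (not q5 implies q2): α-rule — add T not q5, F q2.
F (q5 and not q4): β-rule — branch into F q5  //  F not q4.
  branch 1 (add F q5):
    ○ open, literals {q2=false, q3=true, q4=false, q5=false}.
  branch 2 (add F not q4):
    × closes — contains both q4 and not q4.
1 branch closed, 1 open.
Each open branch fixes some atoms; the unmentioned ones are free. Counting distinct full assignments: branch {q2=false, q3=true, q4=false, q5=false} (q1) contributes 2 new. Total: 2.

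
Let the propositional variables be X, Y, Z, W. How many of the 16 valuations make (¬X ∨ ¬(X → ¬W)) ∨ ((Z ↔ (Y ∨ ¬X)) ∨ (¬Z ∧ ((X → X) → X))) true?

Initial set: {T ((¬X ∨ ¬(X → ¬W)) ∨ ((Z ↔ (Y ∨ ¬X)) ∨ (¬Z ∧ ((X → X) → X))))}.
T ((¬X ∨ ¬(X → ¬W)) ∨ ((Z ↔ (Y ∨ ¬X)) ∨ (¬Z ∧ ((X → X) → X)))): β-rule — branch into T (¬X ∨ ¬(X → ¬W))  //  T ((Z ↔ (Y ∨ ¬X)) ∨ (¬Z ∧ ((X → X) → X))).
  branch 1 (add T (¬X ∨ ¬(X → ¬W))):
    T (¬X ∨ ¬(X → ¬W)): β-rule — branch into T ¬X  //  T ¬(X → ¬W).
      branch 1.1 (add T ¬X):
        ○ open, literals {X=false}.
      branch 1.2 (add T ¬(X → ¬W)):
        T ¬(X → ¬W): α-rule — add T X, F ¬W.
        ○ open, literals {W=true, X=true}.
  branch 2 (add T ((Z ↔ (Y ∨ ¬X)) ∨ (¬Z ∧ ((X → X) → X)))):
    T ((Z ↔ (Y ∨ ¬X)) ∨ (¬Z ∧ ((X → X) → X))): β-rule — branch into T (Z ↔ (Y ∨ ¬X))  //  T (¬Z ∧ ((X → X) → X)).
      branch 2.1 (add T (Z ↔ (Y ∨ ¬X))):
        T (Z ↔ (Y ∨ ¬X)): β-rule — branch into T Z, T (Y ∨ ¬X)  //  F Z, F (Y ∨ ¬X).
          branch 2.1.1 (add T Z, T (Y ∨ ¬X)):
            T (Y ∨ ¬X): β-rule — branch into T Y  //  T ¬X.
              branch 2.1.1.1 (add T Y):
                ○ open, literals {Y=true, Z=true}.
              branch 2.1.1.2 (add T ¬X):
                ○ open, literals {X=false, Z=true}.
          branch 2.1.2 (add F Z, F (Y ∨ ¬X)):
            F (Y ∨ ¬X): α-rule — add F Y, F ¬X.
            ○ open, literals {X=true, Y=false, Z=false}.
      branch 2.2 (add T (¬Z ∧ ((X → X) → X))):
        T (¬Z ∧ ((X → X) → X)): α-rule — add T ¬Z, T ((X → X) → X).
        T ((X → X) → X): β-rule — branch into F (X → X)  //  T X.
          branch 2.2.1 (add F (X → X)):
            F (X → X): α-rule — add T X, F X.
            × closes — contains both X and ¬X.
          branch 2.2.2 (add T X):
            ○ open, literals {X=true, Z=false}.
1 branch closed, 6 open.
Each open branch fixes some atoms; the unmentioned ones are free. Counting distinct full assignments: branch {X=false} (Y, Z, W) contributes 8 new; branch {W=true, X=true} (Y, Z) contributes 4 new; branch {Y=true, Z=true} (X, W) contributes 1 new; branch {X=false, Z=true} (Y, W) contributes 0 new; branch {X=true, Y=false, Z=false} (W) contributes 1 new; branch {X=true, Z=false} (Y, W) contributes 1 new. Total: 15.

15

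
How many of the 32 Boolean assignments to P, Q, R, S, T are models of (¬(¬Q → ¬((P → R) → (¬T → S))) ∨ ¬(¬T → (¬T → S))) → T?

20

Initial set: {((¬(¬Q → ¬((P → R) → (¬T → S))) ∨ ¬(¬T → (¬T → S))) → T)}.
((¬(¬Q → ¬((P → R) → (¬T → S))) ∨ ¬(¬T → (¬T → S))) → T): β-rule — branch into ¬(¬(¬Q → ¬((P → R) → (¬T → S))) ∨ ¬(¬T → (¬T → S)))  //  T.
  branch 1 (add ¬(¬(¬Q → ¬((P → R) → (¬T → S))) ∨ ¬(¬T → (¬T → S)))):
    ¬(¬(¬Q → ¬((P → R) → (¬T → S))) ∨ ¬(¬T → (¬T → S))): α-rule — add ¬¬(¬Q → ¬((P → R) → (¬T → S))), ¬¬(¬T → (¬T → S)).
    ¬¬(¬Q → ¬((P → R) → (¬T → S))): β-rule — branch into ¬¬Q  //  ¬((P → R) → (¬T → S)).
      branch 1.1 (add ¬¬Q):
        ¬¬(¬T → (¬T → S)): β-rule — branch into ¬¬T  //  (¬T → S).
          branch 1.1.1 (add ¬¬T):
            ○ open, literals {Q=1, T=1}.
          branch 1.1.2 (add (¬T → S)):
            (¬T → S): β-rule — branch into ¬¬T  //  S.
              branch 1.1.2.1 (add ¬¬T):
                ○ open, literals {Q=1, T=1}.
              branch 1.1.2.2 (add S):
                ○ open, literals {Q=1, S=1}.
      branch 1.2 (add ¬((P → R) → (¬T → S))):
        ¬((P → R) → (¬T → S)): α-rule — add (P → R), ¬(¬T → S).
        ¬(¬T → S): α-rule — add ¬T, ¬S.
        ¬¬(¬T → (¬T → S)): β-rule — branch into ¬¬T  //  (¬T → S).
          branch 1.2.1 (add ¬¬T):
            × closes — contains both T and ¬T.
          branch 1.2.2 (add (¬T → S)):
            (P → R): β-rule — branch into ¬P  //  R.
              branch 1.2.2.1 (add ¬P):
                (¬T → S): β-rule — branch into ¬¬T  //  S.
                  branch 1.2.2.1.1 (add ¬¬T):
                    × closes — contains both T and ¬T.
                  branch 1.2.2.1.2 (add S):
                    × closes — contains both S and ¬S.
              branch 1.2.2.2 (add R):
                (¬T → S): β-rule — branch into ¬¬T  //  S.
                  branch 1.2.2.2.1 (add ¬¬T):
                    × closes — contains both T and ¬T.
                  branch 1.2.2.2.2 (add S):
                    × closes — contains both S and ¬S.
  branch 2 (add T):
    ○ open, literals {T=1}.
5 branches closed, 4 open.
Each open branch fixes some atoms; the unmentioned ones are free. Counting distinct full assignments: branch {Q=1, T=1} (P, R, S) contributes 8 new; branch {Q=1, T=1} (P, R, S) contributes 0 new; branch {Q=1, S=1} (P, R, T) contributes 4 new; branch {T=1} (P, Q, R, S) contributes 8 new. Total: 20.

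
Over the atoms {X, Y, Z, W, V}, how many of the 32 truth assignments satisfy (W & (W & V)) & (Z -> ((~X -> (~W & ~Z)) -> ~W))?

Initial set: {((W & (W & V)) & (Z -> ((~X -> (~W & ~Z)) -> ~W)))}.
((W & (W & V)) & (Z -> ((~X -> (~W & ~Z)) -> ~W))): α-rule — add (W & (W & V)), (Z -> ((~X -> (~W & ~Z)) -> ~W)).
(W & (W & V)): α-rule — add W, (W & V).
(W & V): α-rule — add W, V.
(Z -> ((~X -> (~W & ~Z)) -> ~W)): β-rule — branch into ~Z  //  ((~X -> (~W & ~Z)) -> ~W).
  branch 1 (add ~Z):
    ○ open, literals {V=1, W=1, Z=0}.
  branch 2 (add ((~X -> (~W & ~Z)) -> ~W)):
    ((~X -> (~W & ~Z)) -> ~W): β-rule — branch into ~(~X -> (~W & ~Z))  //  ~W.
      branch 2.1 (add ~(~X -> (~W & ~Z))):
        ~(~X -> (~W & ~Z)): α-rule — add ~X, ~(~W & ~Z).
        ~(~W & ~Z): β-rule — branch into ~~W  //  ~~Z.
          branch 2.1.1 (add ~~W):
            ○ open, literals {V=1, W=1, X=0}.
          branch 2.1.2 (add ~~Z):
            ○ open, literals {V=1, W=1, X=0, Z=1}.
      branch 2.2 (add ~W):
        × closes — contains both W and ~W.
1 branch closed, 3 open.
Each open branch fixes some atoms; the unmentioned ones are free. Counting distinct full assignments: branch {V=1, W=1, Z=0} (X, Y) contributes 4 new; branch {V=1, W=1, X=0} (Y, Z) contributes 2 new; branch {V=1, W=1, X=0, Z=1} (Y) contributes 0 new. Total: 6.

6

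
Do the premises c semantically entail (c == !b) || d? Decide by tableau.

Initial set: {c; !((c == !b) || d)}.
!((c == !b) || d): α-rule — add !(c == !b), !d.
!(c == !b): β-rule — branch into c, !!b  //  !c, !b.
  branch 1 (add c, !!b):
    ○ open, literals {b=true, c=true, d=false}.
  branch 2 (add !c, !b):
    × closes — contains both c and !c.
1 branch closed, 1 open.
An open branch gives a countermodel: b=true, c=true, d=false (unmentioned atoms arbitrary); the premises hold there but the conclusion fails.

No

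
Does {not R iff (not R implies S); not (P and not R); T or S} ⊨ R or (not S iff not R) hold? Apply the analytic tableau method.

Initial set: {(not R iff (not R implies S)); not (P and not R); (T or S); not (R or (not S iff not R))}.
not (R or (not S iff not R)): α-rule — add not R, not (not S iff not R).
(not R iff (not R implies S)): β-rule — branch into not R, (not R implies S)  //  not not R, not (not R implies S).
  branch 1 (add not R, (not R implies S)):
    not (P and not R): β-rule — branch into not P  //  not not R.
      branch 1.1 (add not P):
        (T or S): β-rule — branch into T  //  S.
          branch 1.1.1 (add T):
            not (not S iff not R): β-rule — branch into not S, not not R  //  not not S, not R.
              branch 1.1.1.1 (add not S, not not R):
                × closes — contains both R and not R.
              branch 1.1.1.2 (add not not S, not R):
                (not R implies S): β-rule — branch into not not R  //  S.
                  branch 1.1.1.2.1 (add not not R):
                    × closes — contains both R and not R.
                  branch 1.1.1.2.2 (add S):
                    ○ open, literals {P=F, R=F, S=T, T=T}.
          branch 1.1.2 (add S):
            not (not S iff not R): β-rule — branch into not S, not not R  //  not not S, not R.
              branch 1.1.2.1 (add not S, not not R):
                × closes — contains both S and not S.
              branch 1.1.2.2 (add not not S, not R):
                (not R implies S): β-rule — branch into not not R  //  S.
                  branch 1.1.2.2.1 (add not not R):
                    × closes — contains both R and not R.
                  branch 1.1.2.2.2 (add S):
                    ○ open, literals {P=F, R=F, S=T}.
      branch 1.2 (add not not R):
        × closes — contains both R and not R.
  branch 2 (add not not R, not (not R implies S)):
    × closes — contains both R and not R.
6 branches closed, 2 open.
An open branch gives a countermodel: P=F, R=F, S=T, T=T (unmentioned atoms arbitrary); the premises hold there but the conclusion fails.

No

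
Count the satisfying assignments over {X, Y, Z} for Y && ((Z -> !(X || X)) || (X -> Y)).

Initial set: {(Y && ((Z -> !(X || X)) || (X -> Y)))}.
(Y && ((Z -> !(X || X)) || (X -> Y))): α-rule — add Y, ((Z -> !(X || X)) || (X -> Y)).
((Z -> !(X || X)) || (X -> Y)): β-rule — branch into (Z -> !(X || X))  //  (X -> Y).
  branch 1 (add (Z -> !(X || X))):
    (Z -> !(X || X)): β-rule — branch into !Z  //  !(X || X).
      branch 1.1 (add !Z):
        ○ open, literals {Y=1, Z=0}.
      branch 1.2 (add !(X || X)):
        !(X || X): α-rule — add !X, !X.
        ○ open, literals {X=0, Y=1}.
  branch 2 (add (X -> Y)):
    (X -> Y): β-rule — branch into !X  //  Y.
      branch 2.1 (add !X):
        ○ open, literals {X=0, Y=1}.
      branch 2.2 (add Y):
        ○ open, literals {Y=1}.
0 branches closed, 4 open.
Each open branch fixes some atoms; the unmentioned ones are free. Counting distinct full assignments: branch {Y=1, Z=0} (X) contributes 2 new; branch {X=0, Y=1} (Z) contributes 1 new; branch {X=0, Y=1} (Z) contributes 0 new; branch {Y=1} (X, Z) contributes 1 new. Total: 4.

4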